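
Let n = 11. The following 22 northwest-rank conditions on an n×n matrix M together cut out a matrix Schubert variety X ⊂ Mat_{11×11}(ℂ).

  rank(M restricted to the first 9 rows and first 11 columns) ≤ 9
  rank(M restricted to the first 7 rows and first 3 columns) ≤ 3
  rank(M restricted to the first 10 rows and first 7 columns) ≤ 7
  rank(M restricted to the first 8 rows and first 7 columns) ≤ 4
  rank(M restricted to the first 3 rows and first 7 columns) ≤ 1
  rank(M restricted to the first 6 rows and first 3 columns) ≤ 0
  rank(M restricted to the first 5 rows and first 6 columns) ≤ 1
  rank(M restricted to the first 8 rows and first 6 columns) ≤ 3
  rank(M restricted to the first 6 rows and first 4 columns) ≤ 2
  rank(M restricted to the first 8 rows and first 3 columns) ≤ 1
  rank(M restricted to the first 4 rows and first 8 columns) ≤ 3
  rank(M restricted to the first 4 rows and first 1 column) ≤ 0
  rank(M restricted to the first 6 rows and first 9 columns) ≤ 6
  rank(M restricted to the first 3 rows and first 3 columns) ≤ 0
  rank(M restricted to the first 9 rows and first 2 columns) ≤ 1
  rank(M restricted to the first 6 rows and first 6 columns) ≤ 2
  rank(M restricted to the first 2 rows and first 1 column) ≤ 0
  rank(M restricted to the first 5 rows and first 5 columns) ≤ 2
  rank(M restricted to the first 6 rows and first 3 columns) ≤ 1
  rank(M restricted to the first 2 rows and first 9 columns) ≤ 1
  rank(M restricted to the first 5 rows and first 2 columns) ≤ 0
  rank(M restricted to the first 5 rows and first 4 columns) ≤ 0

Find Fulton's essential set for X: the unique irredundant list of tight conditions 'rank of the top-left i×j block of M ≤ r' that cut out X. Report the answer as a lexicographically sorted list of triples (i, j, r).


The tightest implied rank at each (i,j), from the 22 conditions:

  row 1: 0, 0, 0, 0, 1, 1, 1, 1, 1, 1, 1
  row 2: 0, 0, 0, 0, 1, 1, 1, 1, 1, 2, 2
  row 3: 0, 0, 0, 0, 1, 1, 1, 2, 2, 3, 3
  row 4: 0, 0, 0, 0, 1, 1, 2, 3, 3, 4, 4
  row 5: 0, 0, 0, 0, 1, 1, 2, 3, 4, 5, 5
  row 6: 0, 0, 0, 1, 2, 2, 3, 4, 5, 6, 6
  row 7: 1, 1, 1, 2, 3, 3, 4, 5, 6, 7, 7
  row 8: 1, 1, 1, 2, 3, 3, 4, 5, 6, 7, 8
  row 9: 1, 1, 2, 3, 4, 4, 5, 6, 7, 8, 9
  row 10: 1, 2, 3, 4, 5, 5, 6, 7, 8, 9, 10
  row 11: 1, 2, 3, 4, 5, 6, 7, 8, 9, 10, 11

so w = (5, 10, 8, 7, 9, 4, 1, 11, 3, 2, 6).

Rothe diagram D(w) (35 cells), 8 SE-corners (essential conditions):

[(2, 9, 1), (3, 7, 1), (5, 4, 0), (5, 6, 1), (6, 3, 0), (8, 3, 1), (8, 6, 3), (9, 2, 1)]


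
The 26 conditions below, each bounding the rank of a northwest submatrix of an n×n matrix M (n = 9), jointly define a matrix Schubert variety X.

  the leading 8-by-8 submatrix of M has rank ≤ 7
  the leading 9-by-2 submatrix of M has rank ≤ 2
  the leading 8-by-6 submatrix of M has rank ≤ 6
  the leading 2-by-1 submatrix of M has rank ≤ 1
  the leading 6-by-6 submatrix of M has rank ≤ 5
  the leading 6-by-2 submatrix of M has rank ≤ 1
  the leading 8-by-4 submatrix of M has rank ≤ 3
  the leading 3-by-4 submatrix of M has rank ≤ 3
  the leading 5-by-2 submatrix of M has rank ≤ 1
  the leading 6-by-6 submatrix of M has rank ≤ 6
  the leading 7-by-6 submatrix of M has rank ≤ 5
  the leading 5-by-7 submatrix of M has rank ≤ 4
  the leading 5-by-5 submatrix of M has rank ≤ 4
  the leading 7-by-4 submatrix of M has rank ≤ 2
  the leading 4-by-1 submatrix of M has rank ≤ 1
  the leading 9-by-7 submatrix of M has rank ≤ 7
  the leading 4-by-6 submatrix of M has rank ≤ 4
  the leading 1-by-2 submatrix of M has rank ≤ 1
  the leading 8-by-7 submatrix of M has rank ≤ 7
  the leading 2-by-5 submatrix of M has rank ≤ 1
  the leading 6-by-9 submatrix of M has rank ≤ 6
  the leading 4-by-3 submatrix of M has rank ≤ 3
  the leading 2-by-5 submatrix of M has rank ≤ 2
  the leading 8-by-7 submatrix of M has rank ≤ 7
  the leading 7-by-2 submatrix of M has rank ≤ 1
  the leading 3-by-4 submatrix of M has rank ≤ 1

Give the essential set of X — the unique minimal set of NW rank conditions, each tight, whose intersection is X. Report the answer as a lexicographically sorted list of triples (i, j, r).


Reconstructing r_w from the 26 given conditions:

  R[1]: 1, 1, 1, 1, 1, 1, 1, 1, 1
  R[2]: 1, 1, 1, 1, 1, 2, 2, 2, 2
  R[3]: 1, 1, 1, 1, 2, 3, 3, 3, 3
  R[4]: 1, 1, 2, 2, 3, 4, 4, 4, 4
  R[5]: 1, 1, 2, 2, 3, 4, 4, 5, 5
  R[6]: 1, 1, 2, 2, 3, 4, 5, 6, 6
  R[7]: 1, 1, 2, 2, 3, 4, 5, 6, 7
  R[8]: 1, 2, 3, 3, 4, 5, 6, 7, 8
  R[9]: 1, 2, 3, 4, 5, 6, 7, 8, 9

reading off 1-entries of Δ²R: w = (1, 6, 5, 3, 8, 7, 9, 2, 4).

|D(w)|=15, |Ess(w)|=5:

[(2, 5, 1), (3, 4, 1), (5, 7, 4), (7, 2, 1), (7, 4, 2)]


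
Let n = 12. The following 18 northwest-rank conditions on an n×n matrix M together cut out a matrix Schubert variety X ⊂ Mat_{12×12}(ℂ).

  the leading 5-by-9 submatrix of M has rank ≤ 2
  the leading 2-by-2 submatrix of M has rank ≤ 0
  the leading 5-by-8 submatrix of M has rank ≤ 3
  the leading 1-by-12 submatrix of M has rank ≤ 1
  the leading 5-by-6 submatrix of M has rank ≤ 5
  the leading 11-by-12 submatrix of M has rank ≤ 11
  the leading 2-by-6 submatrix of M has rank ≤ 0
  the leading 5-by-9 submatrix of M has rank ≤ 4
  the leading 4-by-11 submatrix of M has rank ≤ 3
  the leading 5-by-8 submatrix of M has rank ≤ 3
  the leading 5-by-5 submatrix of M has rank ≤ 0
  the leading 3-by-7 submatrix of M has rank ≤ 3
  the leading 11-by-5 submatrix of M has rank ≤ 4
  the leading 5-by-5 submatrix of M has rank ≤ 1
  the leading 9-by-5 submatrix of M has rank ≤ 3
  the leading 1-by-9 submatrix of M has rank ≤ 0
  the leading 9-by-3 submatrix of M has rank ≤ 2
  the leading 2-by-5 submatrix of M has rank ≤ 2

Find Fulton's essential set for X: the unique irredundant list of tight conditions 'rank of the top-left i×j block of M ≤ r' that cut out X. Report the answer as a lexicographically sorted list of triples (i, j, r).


Rank table r_w(12×12) implied by the 18 constraints:

  0 | 0 | 0 | 0 | 0 | 0 | 0 | 0 | 0 | 1 | 1 | 1
  0 | 0 | 0 | 0 | 0 | 0 | 1 | 1 | 1 | 2 | 2 | 2
  0 | 0 | 0 | 0 | 0 | 1 | 2 | 2 | 2 | 3 | 3 | 3
  0 | 0 | 0 | 0 | 0 | 1 | 2 | 2 | 2 | 3 | 3 | 4
  0 | 0 | 0 | 0 | 0 | 1 | 2 | 2 | 2 | 3 | 4 | 5
  1 | 1 | 1 | 1 | 1 | 2 | 3 | 3 | 3 | 4 | 5 | 6
  1 | 2 | 2 | 2 | 2 | 3 | 4 | 4 | 4 | 5 | 6 | 7
  1 | 2 | 2 | 3 | 3 | 4 | 5 | 5 | 5 | 6 | 7 | 8
  1 | 2 | 2 | 3 | 3 | 4 | 5 | 6 | 6 | 7 | 8 | 9
  1 | 2 | 3 | 4 | 4 | 5 | 6 | 7 | 7 | 8 | 9 | 10
  1 | 2 | 3 | 4 | 4 | 5 | 6 | 7 | 8 | 9 | 10 | 11
  1 | 2 | 3 | 4 | 5 | 6 | 7 | 8 | 9 | 10 | 11 | 12

reading off 1-entries of Δ²R: w = (10, 7, 6, 12, 11, 1, 2, 4, 8, 3, 9, 5).

|D(w)|=39, |Ess(w)|=8:

[(1, 9, 0), (2, 6, 0), (4, 11, 3), (5, 5, 0), (5, 9, 2), (9, 3, 2), (9, 5, 3), (11, 5, 4)]


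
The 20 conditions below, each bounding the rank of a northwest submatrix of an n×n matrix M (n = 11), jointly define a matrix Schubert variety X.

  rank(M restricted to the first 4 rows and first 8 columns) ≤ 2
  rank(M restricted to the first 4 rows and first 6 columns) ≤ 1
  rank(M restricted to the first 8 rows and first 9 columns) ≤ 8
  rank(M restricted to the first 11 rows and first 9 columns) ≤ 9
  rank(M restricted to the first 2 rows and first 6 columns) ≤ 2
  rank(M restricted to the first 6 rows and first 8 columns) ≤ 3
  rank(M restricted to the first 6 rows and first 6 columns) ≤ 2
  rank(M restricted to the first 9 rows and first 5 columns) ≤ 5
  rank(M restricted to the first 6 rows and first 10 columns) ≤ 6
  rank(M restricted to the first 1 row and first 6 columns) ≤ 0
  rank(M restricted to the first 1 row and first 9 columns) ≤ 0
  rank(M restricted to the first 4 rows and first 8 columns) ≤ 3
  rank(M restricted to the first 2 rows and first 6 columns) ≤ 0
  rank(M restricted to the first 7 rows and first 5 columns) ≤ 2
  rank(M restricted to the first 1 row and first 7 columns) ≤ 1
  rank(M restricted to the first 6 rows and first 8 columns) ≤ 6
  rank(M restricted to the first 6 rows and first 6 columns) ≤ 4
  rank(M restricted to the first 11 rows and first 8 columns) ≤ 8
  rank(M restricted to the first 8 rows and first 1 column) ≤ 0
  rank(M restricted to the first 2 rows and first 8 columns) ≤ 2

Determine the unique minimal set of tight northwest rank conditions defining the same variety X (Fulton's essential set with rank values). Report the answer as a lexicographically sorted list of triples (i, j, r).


The tightest implied rank at each (i,j), from the 20 conditions:

  0, 0, 0, 0, 0, 0, 0, 0, 0, 1, 1
  0, 0, 0, 0, 0, 0, 1, 1, 1, 2, 2
  0, 1, 1, 1, 1, 1, 2, 2, 2, 3, 3
  0, 1, 1, 1, 1, 1, 2, 2, 3, 4, 4
  0, 1, 2, 2, 2, 2, 3, 3, 4, 5, 5
  0, 1, 2, 2, 2, 2, 3, 3, 4, 5, 6
  0, 1, 2, 2, 2, 3, 4, 4, 5, 6, 7
  0, 1, 2, 3, 3, 4, 5, 5, 6, 7, 8
  1, 2, 3, 4, 4, 5, 6, 6, 7, 8, 9
  1, 2, 3, 4, 5, 6, 7, 7, 8, 9, 10
  1, 2, 3, 4, 5, 6, 7, 8, 9, 10, 11

hence w(1..11) = (10, 7, 2, 9, 3, 11, 6, 4, 1, 5, 8).

ℓ(w)=32; the 8 essential cells (i,j,r):

[(1, 9, 0), (2, 6, 0), (4, 6, 1), (4, 8, 2), (6, 6, 2), (6, 8, 3), (7, 5, 2), (8, 1, 0)]


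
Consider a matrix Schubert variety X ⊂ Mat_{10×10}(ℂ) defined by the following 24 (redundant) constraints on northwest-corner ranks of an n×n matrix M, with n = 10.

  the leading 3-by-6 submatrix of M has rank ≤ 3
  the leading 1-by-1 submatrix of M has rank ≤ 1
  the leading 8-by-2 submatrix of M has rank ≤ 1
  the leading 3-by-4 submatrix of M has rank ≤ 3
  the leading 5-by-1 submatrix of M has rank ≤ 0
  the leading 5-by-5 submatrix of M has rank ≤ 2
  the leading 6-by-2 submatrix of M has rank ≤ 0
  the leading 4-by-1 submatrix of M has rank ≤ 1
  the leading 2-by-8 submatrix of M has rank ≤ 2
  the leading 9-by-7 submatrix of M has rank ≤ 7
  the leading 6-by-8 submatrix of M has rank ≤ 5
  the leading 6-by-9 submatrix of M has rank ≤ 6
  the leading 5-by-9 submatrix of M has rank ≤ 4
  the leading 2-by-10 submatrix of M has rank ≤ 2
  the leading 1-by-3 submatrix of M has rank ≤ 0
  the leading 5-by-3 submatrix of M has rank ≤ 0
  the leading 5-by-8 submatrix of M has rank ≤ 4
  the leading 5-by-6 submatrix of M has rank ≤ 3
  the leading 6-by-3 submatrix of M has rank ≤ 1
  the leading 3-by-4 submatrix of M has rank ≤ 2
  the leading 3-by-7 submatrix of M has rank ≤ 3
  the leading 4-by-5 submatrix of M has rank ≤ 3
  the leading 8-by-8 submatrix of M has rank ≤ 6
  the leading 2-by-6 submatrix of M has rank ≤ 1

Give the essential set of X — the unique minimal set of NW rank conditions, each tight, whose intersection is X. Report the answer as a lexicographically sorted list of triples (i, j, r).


The tightest implied rank at each (i,j), from the 24 conditions:

  i=1: 0 | 0 | 0 | 1 | 1 | 1 | 1 | 1 | 1 | 1
  i=2: 0 | 0 | 0 | 1 | 1 | 1 | 2 | 2 | 2 | 2
  i=3: 0 | 0 | 0 | 1 | 2 | 2 | 3 | 3 | 3 | 3
  i=4: 0 | 0 | 0 | 1 | 2 | 3 | 4 | 4 | 4 | 4
  i=5: 0 | 0 | 0 | 1 | 2 | 3 | 4 | 4 | 4 | 5
  i=6: 0 | 0 | 1 | 2 | 3 | 4 | 5 | 5 | 5 | 6
  i=7: 1 | 1 | 2 | 3 | 4 | 5 | 6 | 6 | 6 | 7
  i=8: 1 | 1 | 2 | 3 | 4 | 5 | 6 | 6 | 7 | 8
  i=9: 1 | 2 | 3 | 4 | 5 | 6 | 7 | 7 | 8 | 9
  i=10: 1 | 2 | 3 | 4 | 5 | 6 | 7 | 8 | 9 | 10

reading off 1-entries of Δ²R: w = (4, 7, 5, 6, 10, 3, 1, 9, 2, 8).

Rothe diagram D(w) (23 cells), 6 SE-corners (essential conditions):

[(2, 6, 1), (5, 3, 0), (5, 9, 4), (6, 2, 0), (8, 2, 1), (8, 8, 6)]


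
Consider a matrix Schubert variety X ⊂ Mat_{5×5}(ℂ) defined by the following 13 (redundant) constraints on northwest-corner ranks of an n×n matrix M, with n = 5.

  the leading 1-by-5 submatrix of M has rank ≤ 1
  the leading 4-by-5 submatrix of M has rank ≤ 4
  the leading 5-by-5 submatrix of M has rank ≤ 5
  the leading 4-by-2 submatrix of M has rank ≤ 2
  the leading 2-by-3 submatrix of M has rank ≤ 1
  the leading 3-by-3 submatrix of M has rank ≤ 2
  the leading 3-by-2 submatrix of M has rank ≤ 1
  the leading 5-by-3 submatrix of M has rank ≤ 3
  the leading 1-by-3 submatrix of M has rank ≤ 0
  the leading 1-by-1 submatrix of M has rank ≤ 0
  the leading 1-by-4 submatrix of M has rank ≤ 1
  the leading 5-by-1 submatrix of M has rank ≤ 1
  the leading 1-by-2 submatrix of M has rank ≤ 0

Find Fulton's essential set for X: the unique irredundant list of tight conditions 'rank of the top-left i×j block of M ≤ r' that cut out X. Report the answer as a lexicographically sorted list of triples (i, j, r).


Propagating the 13 rank bounds to every northwest block:

  R[1]: 0 0 0 1 1
  R[2]: 1 1 1 2 2
  R[3]: 1 1 2 3 3
  R[4]: 1 2 3 4 4
  R[5]: 1 2 3 4 5

reading off 1-entries of Δ²R: w = (4, 1, 3, 2, 5).

Fulton essential set (2 of the 4 Rothe cells):

[(1, 3, 0), (3, 2, 1)]


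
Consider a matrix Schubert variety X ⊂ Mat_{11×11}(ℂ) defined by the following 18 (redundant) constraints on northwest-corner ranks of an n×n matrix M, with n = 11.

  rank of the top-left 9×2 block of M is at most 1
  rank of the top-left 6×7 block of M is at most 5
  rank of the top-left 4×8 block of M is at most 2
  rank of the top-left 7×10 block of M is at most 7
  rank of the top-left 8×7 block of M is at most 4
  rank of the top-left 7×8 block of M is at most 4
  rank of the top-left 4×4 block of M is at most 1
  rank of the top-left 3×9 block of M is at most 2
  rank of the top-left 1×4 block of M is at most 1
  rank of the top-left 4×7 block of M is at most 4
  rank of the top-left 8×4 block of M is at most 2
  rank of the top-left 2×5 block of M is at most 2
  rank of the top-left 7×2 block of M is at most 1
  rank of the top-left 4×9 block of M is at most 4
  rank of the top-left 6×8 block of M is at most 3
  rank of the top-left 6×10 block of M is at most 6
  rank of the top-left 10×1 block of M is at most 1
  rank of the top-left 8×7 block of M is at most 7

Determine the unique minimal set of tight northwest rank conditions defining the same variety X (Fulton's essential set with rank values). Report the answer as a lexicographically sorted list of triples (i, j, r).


The tightest implied rank at each (i,j), from the 18 conditions:

  row 1: 1, 1, 1, 1, 1, 1, 1, 1, 1, 1, 1
  row 2: 1, 1, 1, 1, 2, 2, 2, 2, 2, 2, 2
  row 3: 1, 1, 1, 1, 2, 2, 2, 2, 2, 3, 3
  row 4: 1, 1, 1, 1, 2, 2, 2, 2, 3, 4, 4
  row 5: 1, 1, 2, 2, 3, 3, 3, 3, 4, 5, 5
  row 6: 1, 1, 2, 2, 3, 3, 3, 3, 4, 5, 6
  row 7: 1, 1, 2, 2, 3, 4, 4, 4, 5, 6, 7
  row 8: 1, 1, 2, 2, 3, 4, 4, 5, 6, 7, 8
  row 9: 1, 1, 2, 3, 4, 5, 5, 6, 7, 8, 9
  row 10: 1, 2, 3, 4, 5, 6, 6, 7, 8, 9, 10
  row 11: 1, 2, 3, 4, 5, 6, 7, 8, 9, 10, 11

hence w(1..11) = (1, 5, 10, 9, 3, 11, 6, 8, 4, 2, 7).

Fulton essential set (7 of the 28 Rothe cells):

[(3, 9, 2), (4, 4, 1), (4, 8, 2), (6, 8, 3), (8, 4, 2), (8, 7, 4), (9, 2, 1)]


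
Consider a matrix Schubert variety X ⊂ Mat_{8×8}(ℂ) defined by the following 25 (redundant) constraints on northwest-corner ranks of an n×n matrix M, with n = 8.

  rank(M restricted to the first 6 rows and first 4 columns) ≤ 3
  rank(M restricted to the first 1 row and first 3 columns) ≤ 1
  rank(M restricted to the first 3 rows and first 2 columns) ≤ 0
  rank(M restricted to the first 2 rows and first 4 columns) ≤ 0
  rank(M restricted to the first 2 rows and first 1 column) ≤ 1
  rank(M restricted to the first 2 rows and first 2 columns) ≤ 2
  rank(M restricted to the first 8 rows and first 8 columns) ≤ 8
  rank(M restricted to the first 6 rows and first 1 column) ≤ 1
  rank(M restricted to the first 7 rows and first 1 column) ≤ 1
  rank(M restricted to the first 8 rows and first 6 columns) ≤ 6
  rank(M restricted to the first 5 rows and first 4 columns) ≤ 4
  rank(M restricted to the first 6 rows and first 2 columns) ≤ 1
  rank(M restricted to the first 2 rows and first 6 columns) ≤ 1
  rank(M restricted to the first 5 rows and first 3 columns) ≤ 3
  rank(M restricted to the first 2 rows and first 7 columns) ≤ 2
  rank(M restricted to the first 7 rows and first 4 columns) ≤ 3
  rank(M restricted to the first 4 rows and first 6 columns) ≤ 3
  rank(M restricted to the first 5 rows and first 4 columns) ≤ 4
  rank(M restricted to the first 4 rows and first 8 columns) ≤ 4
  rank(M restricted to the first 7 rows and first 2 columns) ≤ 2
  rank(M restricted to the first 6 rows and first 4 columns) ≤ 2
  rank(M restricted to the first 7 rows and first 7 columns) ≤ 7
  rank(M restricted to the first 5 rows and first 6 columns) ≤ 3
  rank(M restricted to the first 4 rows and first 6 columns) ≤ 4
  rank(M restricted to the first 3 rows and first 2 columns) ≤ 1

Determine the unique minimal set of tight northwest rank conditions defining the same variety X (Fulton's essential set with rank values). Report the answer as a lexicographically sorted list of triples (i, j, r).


Recovering R(i,j) via the rank-extension bound from the 25 conditions:

  R[1]: 0 0 0 0 1 1 1 1
  R[2]: 0 0 0 0 1 1 2 2
  R[3]: 0 0 1 1 2 2 3 3
  R[4]: 1 1 2 2 3 3 4 4
  R[5]: 1 1 2 2 3 3 4 5
  R[6]: 1 1 2 2 3 4 5 6
  R[7]: 1 2 3 3 4 5 6 7
  R[8]: 1 2 3 4 5 6 7 8

reading off 1-entries of Δ²R: w = (5, 7, 3, 1, 8, 6, 2, 4).

D(w) has 16 cells with 6 SE-corners; essential set:

[(2, 4, 0), (2, 6, 1), (3, 2, 0), (5, 6, 3), (6, 2, 1), (6, 4, 2)]


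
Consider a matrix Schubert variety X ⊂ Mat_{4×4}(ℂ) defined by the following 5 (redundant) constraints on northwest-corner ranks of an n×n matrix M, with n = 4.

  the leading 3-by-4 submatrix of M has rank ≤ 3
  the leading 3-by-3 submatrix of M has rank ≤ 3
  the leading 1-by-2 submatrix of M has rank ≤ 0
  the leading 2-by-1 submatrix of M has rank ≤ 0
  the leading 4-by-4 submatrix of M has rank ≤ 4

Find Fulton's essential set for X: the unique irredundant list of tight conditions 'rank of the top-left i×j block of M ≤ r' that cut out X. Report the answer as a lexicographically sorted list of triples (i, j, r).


Recovering R(i,j) via the rank-extension bound from the 5 conditions:

  row 1: 0 | 0 | 1 | 1
  row 2: 0 | 1 | 2 | 2
  row 3: 1 | 2 | 3 | 3
  row 4: 1 | 2 | 3 | 4

giving w = (3, 2, 1, 4) via Δ²R.

Fulton essential set (2 of the 3 Rothe cells):

[(1, 2, 0), (2, 1, 0)]


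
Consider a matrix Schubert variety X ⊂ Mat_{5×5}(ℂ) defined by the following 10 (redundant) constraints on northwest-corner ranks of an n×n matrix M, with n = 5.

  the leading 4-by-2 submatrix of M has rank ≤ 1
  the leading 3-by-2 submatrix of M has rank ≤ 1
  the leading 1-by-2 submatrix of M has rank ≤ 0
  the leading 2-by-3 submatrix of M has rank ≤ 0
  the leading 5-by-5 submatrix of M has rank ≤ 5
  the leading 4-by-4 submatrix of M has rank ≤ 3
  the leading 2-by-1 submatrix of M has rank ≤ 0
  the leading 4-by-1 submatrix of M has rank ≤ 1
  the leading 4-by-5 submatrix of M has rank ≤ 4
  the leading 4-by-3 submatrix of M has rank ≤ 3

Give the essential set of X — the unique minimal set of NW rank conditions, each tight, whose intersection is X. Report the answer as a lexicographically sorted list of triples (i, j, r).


The tightest implied rank at each (i,j), from the 10 conditions:

  row 1: 0 0 0 1 1
  row 2: 0 0 0 1 2
  row 3: 1 1 1 2 3
  row 4: 1 1 2 3 4
  row 5: 1 2 3 4 5

hence w(1..5) = (4, 5, 1, 3, 2).

|D(w)|=7, |Ess(w)|=2:

[(2, 3, 0), (4, 2, 1)]


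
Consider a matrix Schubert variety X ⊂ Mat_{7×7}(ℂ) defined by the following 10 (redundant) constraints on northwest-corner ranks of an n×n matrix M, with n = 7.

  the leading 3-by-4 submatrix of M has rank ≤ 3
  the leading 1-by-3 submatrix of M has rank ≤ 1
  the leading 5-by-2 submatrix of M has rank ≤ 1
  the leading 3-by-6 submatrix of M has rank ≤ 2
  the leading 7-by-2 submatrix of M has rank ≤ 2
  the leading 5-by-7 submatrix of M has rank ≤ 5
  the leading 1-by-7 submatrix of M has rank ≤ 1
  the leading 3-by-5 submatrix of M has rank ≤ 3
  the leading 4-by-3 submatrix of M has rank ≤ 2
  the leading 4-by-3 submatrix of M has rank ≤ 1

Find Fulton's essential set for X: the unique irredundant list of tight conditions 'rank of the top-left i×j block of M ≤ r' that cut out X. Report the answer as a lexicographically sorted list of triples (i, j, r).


Recovering R(i,j) via the rank-extension bound from the 10 conditions:

  1 1 1 1 1 1 1
  1 1 1 2 2 2 2
  1 1 1 2 2 2 3
  1 1 1 2 3 3 4
  1 1 2 3 4 4 5
  1 2 3 4 5 5 6
  1 2 3 4 5 6 7

the unique w with this rank table is (1, 4, 7, 5, 3, 2, 6).

Fulton essential set (3 of the 9 Rothe cells):

[(3, 6, 2), (4, 3, 1), (5, 2, 1)]


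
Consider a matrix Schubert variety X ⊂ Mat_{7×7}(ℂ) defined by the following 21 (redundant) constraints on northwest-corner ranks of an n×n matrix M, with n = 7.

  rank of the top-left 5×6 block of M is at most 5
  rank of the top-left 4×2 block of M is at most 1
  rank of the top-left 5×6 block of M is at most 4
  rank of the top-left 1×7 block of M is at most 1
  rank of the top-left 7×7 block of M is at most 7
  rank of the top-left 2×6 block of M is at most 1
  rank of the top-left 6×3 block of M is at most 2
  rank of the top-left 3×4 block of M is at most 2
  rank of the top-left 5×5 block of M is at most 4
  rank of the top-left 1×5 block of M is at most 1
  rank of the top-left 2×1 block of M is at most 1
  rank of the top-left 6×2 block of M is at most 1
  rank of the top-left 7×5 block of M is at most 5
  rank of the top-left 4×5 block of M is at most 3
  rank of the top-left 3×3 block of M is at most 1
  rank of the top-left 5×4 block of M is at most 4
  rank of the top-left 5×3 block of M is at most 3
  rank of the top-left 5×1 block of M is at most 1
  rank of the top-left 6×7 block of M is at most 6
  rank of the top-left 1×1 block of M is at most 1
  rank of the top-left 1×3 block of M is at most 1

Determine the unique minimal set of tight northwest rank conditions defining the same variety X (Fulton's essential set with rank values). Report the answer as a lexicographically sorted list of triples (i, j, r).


Reconstructing r_w from the 21 given conditions:

  1 | 1 | 1 | 1 | 1 | 1 | 1
  1 | 1 | 1 | 1 | 1 | 1 | 2
  1 | 1 | 1 | 2 | 2 | 2 | 3
  1 | 1 | 2 | 3 | 3 | 3 | 4
  1 | 1 | 2 | 3 | 4 | 4 | 5
  1 | 1 | 2 | 3 | 4 | 5 | 6
  1 | 2 | 3 | 4 | 5 | 6 | 7

the unique w with this rank table is (1, 7, 4, 3, 5, 6, 2).

|D(w)|=10, |Ess(w)|=3:

[(2, 6, 1), (3, 3, 1), (6, 2, 1)]


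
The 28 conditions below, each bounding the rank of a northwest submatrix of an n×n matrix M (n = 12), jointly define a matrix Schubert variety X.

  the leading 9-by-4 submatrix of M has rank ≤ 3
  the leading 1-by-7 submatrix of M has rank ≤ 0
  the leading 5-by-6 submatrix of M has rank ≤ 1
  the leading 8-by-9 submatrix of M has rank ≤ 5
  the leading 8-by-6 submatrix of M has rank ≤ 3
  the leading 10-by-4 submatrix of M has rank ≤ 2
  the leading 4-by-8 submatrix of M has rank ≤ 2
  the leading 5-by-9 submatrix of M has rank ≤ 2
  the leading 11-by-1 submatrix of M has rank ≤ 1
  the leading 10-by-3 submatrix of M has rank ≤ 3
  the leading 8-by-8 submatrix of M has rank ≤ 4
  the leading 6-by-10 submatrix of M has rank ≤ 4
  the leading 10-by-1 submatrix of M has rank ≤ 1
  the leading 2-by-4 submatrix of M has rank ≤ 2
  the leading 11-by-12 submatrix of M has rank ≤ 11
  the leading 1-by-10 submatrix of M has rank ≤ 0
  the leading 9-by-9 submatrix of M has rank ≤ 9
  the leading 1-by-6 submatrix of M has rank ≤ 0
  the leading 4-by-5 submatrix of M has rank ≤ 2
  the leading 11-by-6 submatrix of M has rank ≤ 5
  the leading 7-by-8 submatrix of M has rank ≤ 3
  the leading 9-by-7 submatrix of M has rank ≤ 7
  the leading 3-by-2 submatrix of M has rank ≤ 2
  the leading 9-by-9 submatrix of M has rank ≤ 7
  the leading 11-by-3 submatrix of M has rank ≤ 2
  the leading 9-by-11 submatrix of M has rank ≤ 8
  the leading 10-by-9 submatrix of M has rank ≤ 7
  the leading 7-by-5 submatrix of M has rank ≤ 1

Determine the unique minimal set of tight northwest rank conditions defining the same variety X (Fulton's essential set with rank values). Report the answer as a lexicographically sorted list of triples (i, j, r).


Reconstructing r_w from the 28 given conditions:

  i=1: 0  0  0  0  0  0  0  0  0  0  1  1
  i=2: 1  1  1  1  1  1  1  1  1  1  2  2
  i=3: 1  1  1  1  1  1  2  2  2  2  3  3
  i=4: 1  1  1  1  1  1  2  2  2  3  4  4
  i=5: 1  1  1  1  1  1  2  2  2  3  4  5
  i=6: 1  1  1  1  1  2  3  3  3  4  5  6
  i=7: 1  1  1  1  1  2  3  3  4  5  6  7
  i=8: 1  2  2  2  2  3  4  4  5  6  7  8
  i=9: 1  2  2  2  3  4  5  5  6  7  8  9
  i=10: 1  2  2  2  3  4  5  6  7  8  9  10
  i=11: 1  2  2  3  4  5  6  7  8  9  10  11
  i=12: 1  2  3  4  5  6  7  8  9  10  11  12

second differences of R give the permutation w = (11, 1, 7, 10, 12, 6, 9, 2, 5, 8, 4, 3).

Fulton essential set (7 of the 43 Rothe cells):

[(1, 10, 0), (5, 6, 1), (5, 9, 2), (7, 5, 1), (7, 8, 3), (10, 4, 2), (11, 3, 2)]


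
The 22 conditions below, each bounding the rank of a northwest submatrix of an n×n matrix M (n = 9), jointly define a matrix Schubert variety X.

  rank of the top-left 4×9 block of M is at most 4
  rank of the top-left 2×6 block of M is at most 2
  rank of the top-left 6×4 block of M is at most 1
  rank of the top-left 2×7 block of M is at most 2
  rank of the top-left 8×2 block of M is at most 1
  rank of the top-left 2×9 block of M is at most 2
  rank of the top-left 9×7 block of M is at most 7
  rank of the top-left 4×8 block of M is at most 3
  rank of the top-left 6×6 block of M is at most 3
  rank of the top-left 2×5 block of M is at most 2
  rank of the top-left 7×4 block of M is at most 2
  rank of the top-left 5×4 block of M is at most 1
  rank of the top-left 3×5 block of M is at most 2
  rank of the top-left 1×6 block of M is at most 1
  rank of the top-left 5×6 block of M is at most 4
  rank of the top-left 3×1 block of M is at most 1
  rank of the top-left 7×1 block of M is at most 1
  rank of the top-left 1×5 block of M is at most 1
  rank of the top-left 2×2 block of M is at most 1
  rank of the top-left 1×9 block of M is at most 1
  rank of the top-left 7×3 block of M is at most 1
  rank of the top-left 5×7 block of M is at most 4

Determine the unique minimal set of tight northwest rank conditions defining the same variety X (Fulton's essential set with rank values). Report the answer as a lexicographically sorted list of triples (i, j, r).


Propagating the 22 rank bounds to every northwest block:

  1 1 1 1 1 1 1 1 1
  1 1 1 1 2 2 2 2 2
  1 1 1 1 2 3 3 3 3
  1 1 1 1 2 3 3 3 4
  1 1 1 1 2 3 4 4 5
  1 1 1 1 2 3 4 5 6
  1 1 1 2 3 4 5 6 7
  1 1 2 3 4 5 6 7 8
  1 2 3 4 5 6 7 8 9

hence w(1..9) = (1, 5, 6, 9, 7, 8, 4, 3, 2).

Rothe diagram D(w) (20 cells), 4 SE-corners (essential conditions):

[(4, 8, 3), (6, 4, 1), (7, 3, 1), (8, 2, 1)]


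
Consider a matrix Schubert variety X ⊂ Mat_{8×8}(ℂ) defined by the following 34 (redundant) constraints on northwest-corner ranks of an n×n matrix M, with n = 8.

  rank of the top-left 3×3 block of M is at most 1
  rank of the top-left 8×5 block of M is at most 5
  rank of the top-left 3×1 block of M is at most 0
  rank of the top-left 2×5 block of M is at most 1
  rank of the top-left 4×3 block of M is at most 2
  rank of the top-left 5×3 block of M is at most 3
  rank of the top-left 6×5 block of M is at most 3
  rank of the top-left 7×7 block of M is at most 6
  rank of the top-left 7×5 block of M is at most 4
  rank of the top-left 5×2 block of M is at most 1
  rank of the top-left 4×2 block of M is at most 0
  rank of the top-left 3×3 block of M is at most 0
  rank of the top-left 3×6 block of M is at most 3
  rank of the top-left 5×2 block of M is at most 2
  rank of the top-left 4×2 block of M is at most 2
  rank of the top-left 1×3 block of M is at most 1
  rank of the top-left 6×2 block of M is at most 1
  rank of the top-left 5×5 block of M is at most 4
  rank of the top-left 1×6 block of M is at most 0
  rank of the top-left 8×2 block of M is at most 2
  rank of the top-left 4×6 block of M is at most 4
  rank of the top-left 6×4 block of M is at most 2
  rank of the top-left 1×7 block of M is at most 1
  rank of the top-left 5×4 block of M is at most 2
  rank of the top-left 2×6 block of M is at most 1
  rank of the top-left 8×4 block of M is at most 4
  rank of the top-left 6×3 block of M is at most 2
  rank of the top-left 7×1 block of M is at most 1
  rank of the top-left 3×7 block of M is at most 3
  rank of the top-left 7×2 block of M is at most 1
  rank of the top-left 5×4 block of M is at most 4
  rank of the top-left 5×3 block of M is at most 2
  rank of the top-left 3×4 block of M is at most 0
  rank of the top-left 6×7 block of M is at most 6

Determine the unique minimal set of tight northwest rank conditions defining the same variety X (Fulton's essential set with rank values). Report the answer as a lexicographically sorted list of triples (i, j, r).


Recovering R(i,j) via the rank-extension bound from the 34 conditions:

  i=1: 0  0  0  0  0  0  1  1
  i=2: 0  0  0  0  1  1  2  2
  i=3: 0  0  0  0  1  2  3  3
  i=4: 0  0  1  1  2  3  4  4
  i=5: 1  1  2  2  3  4  5  5
  i=6: 1  1  2  2  3  4  5  6
  i=7: 1  1  2  3  4  5  6  7
  i=8: 1  2  3  4  5  6  7  8

hence w(1..8) = (7, 5, 6, 3, 1, 8, 4, 2).

Rothe diagram D(w) (19 cells), 5 SE-corners (essential conditions):

[(1, 6, 0), (3, 4, 0), (4, 2, 0), (6, 4, 2), (7, 2, 1)]


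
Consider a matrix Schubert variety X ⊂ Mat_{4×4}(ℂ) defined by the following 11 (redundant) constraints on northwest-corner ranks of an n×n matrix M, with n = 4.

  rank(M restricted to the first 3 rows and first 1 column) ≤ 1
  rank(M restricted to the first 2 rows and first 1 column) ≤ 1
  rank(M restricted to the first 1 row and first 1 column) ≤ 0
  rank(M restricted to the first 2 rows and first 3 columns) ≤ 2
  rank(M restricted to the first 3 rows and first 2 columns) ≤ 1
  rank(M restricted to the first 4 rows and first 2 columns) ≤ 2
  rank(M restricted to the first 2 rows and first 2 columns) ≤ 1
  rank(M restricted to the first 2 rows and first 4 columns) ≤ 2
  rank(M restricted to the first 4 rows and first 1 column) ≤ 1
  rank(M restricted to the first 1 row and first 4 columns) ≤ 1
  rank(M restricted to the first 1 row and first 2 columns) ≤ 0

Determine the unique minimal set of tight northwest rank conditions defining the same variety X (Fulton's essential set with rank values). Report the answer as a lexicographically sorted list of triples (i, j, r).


Propagating the 11 rank bounds to every northwest block:

  R[1]: 0 0 1 1
  R[2]: 1 1 2 2
  R[3]: 1 1 2 3
  R[4]: 1 2 3 4

so w = (3, 1, 4, 2).

Fulton essential set (2 of the 3 Rothe cells):

[(1, 2, 0), (3, 2, 1)]


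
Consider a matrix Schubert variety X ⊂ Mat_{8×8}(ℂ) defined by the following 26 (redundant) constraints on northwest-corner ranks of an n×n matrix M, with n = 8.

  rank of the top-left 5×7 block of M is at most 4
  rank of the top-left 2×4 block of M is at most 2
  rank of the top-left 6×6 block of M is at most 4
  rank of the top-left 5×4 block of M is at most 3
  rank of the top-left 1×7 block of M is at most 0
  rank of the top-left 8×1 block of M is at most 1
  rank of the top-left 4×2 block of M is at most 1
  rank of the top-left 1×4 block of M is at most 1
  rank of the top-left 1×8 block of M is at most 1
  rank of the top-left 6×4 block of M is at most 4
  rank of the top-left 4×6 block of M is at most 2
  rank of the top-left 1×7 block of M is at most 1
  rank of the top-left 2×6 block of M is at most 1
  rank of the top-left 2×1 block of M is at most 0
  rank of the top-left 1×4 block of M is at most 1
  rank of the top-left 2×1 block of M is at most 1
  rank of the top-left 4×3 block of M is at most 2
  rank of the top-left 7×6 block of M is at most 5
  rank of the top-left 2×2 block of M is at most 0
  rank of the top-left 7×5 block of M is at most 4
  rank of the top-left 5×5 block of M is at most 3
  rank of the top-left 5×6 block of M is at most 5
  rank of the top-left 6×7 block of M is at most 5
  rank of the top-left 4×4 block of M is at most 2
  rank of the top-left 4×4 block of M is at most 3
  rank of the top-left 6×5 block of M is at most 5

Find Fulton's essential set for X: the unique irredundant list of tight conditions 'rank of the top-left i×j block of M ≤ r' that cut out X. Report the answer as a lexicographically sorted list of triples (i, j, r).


Propagating the 26 rank bounds to every northwest block:

  i=1: 0 | 0 | 0 | 0 | 0 | 0 | 0 | 1
  i=2: 0 | 0 | 1 | 1 | 1 | 1 | 1 | 2
  i=3: 1 | 1 | 2 | 2 | 2 | 2 | 2 | 3
  i=4: 1 | 1 | 2 | 2 | 2 | 2 | 3 | 4
  i=5: 1 | 2 | 3 | 3 | 3 | 3 | 4 | 5
  i=6: 1 | 2 | 3 | 4 | 4 | 4 | 5 | 6
  i=7: 1 | 2 | 3 | 4 | 4 | 5 | 6 | 7
  i=8: 1 | 2 | 3 | 4 | 5 | 6 | 7 | 8

so w = (8, 3, 1, 7, 2, 4, 6, 5).

Rothe diagram D(w) (14 cells), 5 SE-corners (essential conditions):

[(1, 7, 0), (2, 2, 0), (4, 2, 1), (4, 6, 2), (7, 5, 4)]


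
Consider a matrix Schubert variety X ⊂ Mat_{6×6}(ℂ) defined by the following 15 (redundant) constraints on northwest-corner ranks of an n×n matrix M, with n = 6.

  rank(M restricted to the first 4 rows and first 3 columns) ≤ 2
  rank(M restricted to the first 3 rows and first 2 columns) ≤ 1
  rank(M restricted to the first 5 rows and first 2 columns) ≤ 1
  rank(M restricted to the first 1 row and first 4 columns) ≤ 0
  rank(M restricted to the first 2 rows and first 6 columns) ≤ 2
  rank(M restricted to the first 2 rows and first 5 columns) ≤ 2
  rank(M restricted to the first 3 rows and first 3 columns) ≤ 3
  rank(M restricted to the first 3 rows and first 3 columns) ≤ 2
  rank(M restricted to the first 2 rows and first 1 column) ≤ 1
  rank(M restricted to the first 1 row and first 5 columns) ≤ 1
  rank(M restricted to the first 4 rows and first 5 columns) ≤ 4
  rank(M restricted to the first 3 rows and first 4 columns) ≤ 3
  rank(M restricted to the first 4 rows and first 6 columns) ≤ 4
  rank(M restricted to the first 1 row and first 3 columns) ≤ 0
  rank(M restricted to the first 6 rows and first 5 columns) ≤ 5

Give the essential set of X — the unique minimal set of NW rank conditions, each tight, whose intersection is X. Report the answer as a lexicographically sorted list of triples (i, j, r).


Reconstructing r_w from the 15 given conditions:

  i=1: 0  0  0  0  1  1
  i=2: 1  1  1  1  2  2
  i=3: 1  1  2  2  3  3
  i=4: 1  1  2  3  4  4
  i=5: 1  1  2  3  4  5
  i=6: 1  2  3  4  5  6

second differences of R give the permutation w = (5, 1, 3, 4, 6, 2).

2 SE-corners of the 7-cell Rothe diagram give Ess(w):

[(1, 4, 0), (5, 2, 1)]


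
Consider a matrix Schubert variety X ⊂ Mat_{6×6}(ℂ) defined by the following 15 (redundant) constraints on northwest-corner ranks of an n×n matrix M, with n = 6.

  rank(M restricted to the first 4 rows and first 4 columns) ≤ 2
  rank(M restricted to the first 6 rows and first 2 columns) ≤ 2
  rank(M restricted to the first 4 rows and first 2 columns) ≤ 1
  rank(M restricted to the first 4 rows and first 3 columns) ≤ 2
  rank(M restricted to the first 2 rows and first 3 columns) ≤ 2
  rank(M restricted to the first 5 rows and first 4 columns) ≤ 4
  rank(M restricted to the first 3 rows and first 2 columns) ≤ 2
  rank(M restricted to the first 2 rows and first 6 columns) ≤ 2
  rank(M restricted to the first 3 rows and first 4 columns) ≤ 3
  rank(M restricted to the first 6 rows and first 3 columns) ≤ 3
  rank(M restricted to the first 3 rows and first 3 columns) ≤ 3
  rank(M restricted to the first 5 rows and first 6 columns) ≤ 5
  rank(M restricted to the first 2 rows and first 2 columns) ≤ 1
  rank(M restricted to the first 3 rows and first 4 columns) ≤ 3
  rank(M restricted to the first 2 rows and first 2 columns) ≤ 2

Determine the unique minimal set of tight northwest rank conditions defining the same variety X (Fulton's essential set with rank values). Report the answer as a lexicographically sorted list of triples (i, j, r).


Propagating the 15 rank bounds to every northwest block:

  row 1: 1 1 1 1 1 1
  row 2: 1 1 2 2 2 2
  row 3: 1 1 2 2 3 3
  row 4: 1 1 2 2 3 4
  row 5: 1 2 3 3 4 5
  row 6: 1 2 3 4 5 6

reading off 1-entries of Δ²R: w = (1, 3, 5, 6, 2, 4).

Rothe diagram D(w) (5 cells), 2 SE-corners (essential conditions):

[(4, 2, 1), (4, 4, 2)]


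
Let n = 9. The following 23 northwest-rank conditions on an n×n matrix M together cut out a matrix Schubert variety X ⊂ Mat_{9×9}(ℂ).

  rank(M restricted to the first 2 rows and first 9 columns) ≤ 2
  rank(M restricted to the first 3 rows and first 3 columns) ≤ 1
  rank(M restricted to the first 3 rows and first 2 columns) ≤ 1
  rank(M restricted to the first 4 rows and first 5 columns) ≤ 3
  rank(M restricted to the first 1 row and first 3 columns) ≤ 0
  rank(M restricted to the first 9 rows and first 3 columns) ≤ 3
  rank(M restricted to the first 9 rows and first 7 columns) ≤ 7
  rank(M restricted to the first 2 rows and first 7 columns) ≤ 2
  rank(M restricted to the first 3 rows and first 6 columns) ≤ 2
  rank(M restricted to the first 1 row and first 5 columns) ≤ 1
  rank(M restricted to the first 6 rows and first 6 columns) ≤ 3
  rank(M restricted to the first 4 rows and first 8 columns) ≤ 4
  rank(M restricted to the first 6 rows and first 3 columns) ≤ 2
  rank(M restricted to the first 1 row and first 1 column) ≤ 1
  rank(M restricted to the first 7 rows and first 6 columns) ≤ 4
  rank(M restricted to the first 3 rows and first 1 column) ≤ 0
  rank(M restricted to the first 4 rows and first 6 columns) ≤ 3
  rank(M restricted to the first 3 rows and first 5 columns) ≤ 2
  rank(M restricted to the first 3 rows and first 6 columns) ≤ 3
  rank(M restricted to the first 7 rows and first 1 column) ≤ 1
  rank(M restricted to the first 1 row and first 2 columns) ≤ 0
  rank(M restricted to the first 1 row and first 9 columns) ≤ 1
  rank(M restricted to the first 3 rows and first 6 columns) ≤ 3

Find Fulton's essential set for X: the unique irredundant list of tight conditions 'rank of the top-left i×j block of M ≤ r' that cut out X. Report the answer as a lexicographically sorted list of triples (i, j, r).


Reconstructing r_w from the 23 given conditions:

  i=1: 0 | 0 | 0 | 1 | 1 | 1 | 1 | 1 | 1
  i=2: 0 | 1 | 1 | 2 | 2 | 2 | 2 | 2 | 2
  i=3: 0 | 1 | 1 | 2 | 2 | 2 | 3 | 3 | 3
  i=4: 1 | 2 | 2 | 3 | 3 | 3 | 4 | 4 | 4
  i=5: 1 | 2 | 2 | 3 | 3 | 3 | 4 | 5 | 5
  i=6: 1 | 2 | 2 | 3 | 3 | 3 | 4 | 5 | 6
  i=7: 1 | 2 | 3 | 4 | 4 | 4 | 5 | 6 | 7
  i=8: 1 | 2 | 3 | 4 | 5 | 5 | 6 | 7 | 8
  i=9: 1 | 2 | 3 | 4 | 5 | 6 | 7 | 8 | 9

so w = (4, 2, 7, 1, 8, 9, 3, 5, 6).

ℓ(w)=14; the 6 essential cells (i,j,r):

[(1, 3, 0), (3, 1, 0), (3, 3, 1), (3, 6, 2), (6, 3, 2), (6, 6, 3)]


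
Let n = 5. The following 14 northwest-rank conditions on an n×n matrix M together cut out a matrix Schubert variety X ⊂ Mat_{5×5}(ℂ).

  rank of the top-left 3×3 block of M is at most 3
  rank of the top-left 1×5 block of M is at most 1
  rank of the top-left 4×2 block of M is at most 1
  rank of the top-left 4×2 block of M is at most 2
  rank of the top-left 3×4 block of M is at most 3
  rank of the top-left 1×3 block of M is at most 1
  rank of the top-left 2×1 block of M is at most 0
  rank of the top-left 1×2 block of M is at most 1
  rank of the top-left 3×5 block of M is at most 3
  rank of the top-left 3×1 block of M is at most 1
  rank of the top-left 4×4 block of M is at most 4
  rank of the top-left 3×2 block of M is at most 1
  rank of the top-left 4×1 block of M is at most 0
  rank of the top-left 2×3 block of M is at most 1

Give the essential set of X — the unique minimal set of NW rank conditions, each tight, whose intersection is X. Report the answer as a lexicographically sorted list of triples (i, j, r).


The tightest implied rank at each (i,j), from the 14 conditions:

  row 1: 0 1 1 1 1
  row 2: 0 1 1 2 2
  row 3: 0 1 2 3 3
  row 4: 0 1 2 3 4
  row 5: 1 2 3 4 5

so w = (2, 4, 3, 5, 1).

ℓ(w)=5; the 2 essential cells (i,j,r):

[(2, 3, 1), (4, 1, 0)]


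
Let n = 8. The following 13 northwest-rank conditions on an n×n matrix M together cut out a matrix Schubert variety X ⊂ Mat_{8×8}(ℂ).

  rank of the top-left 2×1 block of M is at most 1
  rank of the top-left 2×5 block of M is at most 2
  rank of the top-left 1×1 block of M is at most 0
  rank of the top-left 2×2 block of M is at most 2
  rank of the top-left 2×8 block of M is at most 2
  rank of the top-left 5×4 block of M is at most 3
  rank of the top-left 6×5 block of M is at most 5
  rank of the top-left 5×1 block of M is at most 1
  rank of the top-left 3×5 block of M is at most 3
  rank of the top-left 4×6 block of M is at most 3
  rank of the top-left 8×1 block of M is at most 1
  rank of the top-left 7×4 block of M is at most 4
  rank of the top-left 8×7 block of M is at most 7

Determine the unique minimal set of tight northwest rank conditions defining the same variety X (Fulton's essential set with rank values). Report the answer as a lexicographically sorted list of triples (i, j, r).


Computing R[i][j] = min implied NW-rank bound (n=8, 13 conditions):

  i=1: 0, 1, 1, 1, 1, 1, 1, 1
  i=2: 1, 2, 2, 2, 2, 2, 2, 2
  i=3: 1, 2, 3, 3, 3, 3, 3, 3
  i=4: 1, 2, 3, 3, 3, 3, 4, 4
  i=5: 1, 2, 3, 3, 4, 4, 5, 5
  i=6: 1, 2, 3, 4, 5, 5, 6, 6
  i=7: 1, 2, 3, 4, 5, 6, 7, 7
  i=8: 1, 2, 3, 4, 5, 6, 7, 8

hence w(1..8) = (2, 1, 3, 7, 5, 4, 6, 8).

3 SE-corners of the 5-cell Rothe diagram give Ess(w):

[(1, 1, 0), (4, 6, 3), (5, 4, 3)]
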